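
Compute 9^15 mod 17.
Using repeated squaring. 15 = 8 + 4 + 2 + 1 (binary 1111). Repeated squaring mod 17: 9^1 ≡ 9; 9^2 ≡ 9² = 81 ≡ 13; 9^4 ≡ 13² = 169 ≡ 16; 9^8 ≡ 16² = 256 ≡ 1. Multiply: 9^15 = 9^8 × 9^4 × 9^2 × 9^1 ≡ 1 × 16 × 13 × 9 (mod 17): 1 × 16 = 16 ≡ 16; 16 × 13 = 208 ≡ 4; 4 × 9 = 36 ≡ 2. So 9^15 ≡ 2 (mod 17).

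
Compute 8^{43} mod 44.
28

Using successive squaring:
Binary expansion of 43: 101011
Powers of 8 mod 44 (each is the square of the previous):
  8^1 ≡ 8 (mod 44)
  8^2 ≡ 8² = 64 ≡ 20 (mod 44)
  8^4 ≡ 20² = 400 ≡ 4 (mod 44)
  8^8 ≡ 4² = 16 ≡ 16 (mod 44)
  8^16 ≡ 16² = 256 ≡ 36 (mod 44)
  8^32 ≡ 36² = 1296 ≡ 20 (mod 44)
43 = 32 + 8 + 2 + 1, so 8^43 = 8^32 × 8^8 × 8^2 × 8^1 ≡ 20 × 16 × 20 × 8 (mod 44)
Multiplying step by step:
  20 × 16 = 320 ≡ 12 (mod 44)
  12 × 20 = 240 ≡ 20 (mod 44)
  20 × 8 = 160 ≡ 28 (mod 44)
Result: 8^43 ≡ 28 (mod 44)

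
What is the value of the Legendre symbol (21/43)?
(21/43) = 21^{21} mod 43 = 1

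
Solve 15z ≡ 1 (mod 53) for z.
15^(-1) ≡ 46 (mod 53). Verification: 15 × 46 = 690 ≡ 1 (mod 53)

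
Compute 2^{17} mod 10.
2

Using successive squaring:
Binary expansion of 17: 10001
Powers of 2 mod 10 (each is the square of the previous):
  2^1 ≡ 2 (mod 10)
  2^2 ≡ 2² = 4 ≡ 4 (mod 10)
  2^4 ≡ 4² = 16 ≡ 6 (mod 10)
  2^8 ≡ 6² = 36 ≡ 6 (mod 10)
  2^16 ≡ 6² = 36 ≡ 6 (mod 10)
17 = 16 + 1, so 2^17 = 2^16 × 2^1 ≡ 6 × 2 (mod 10)
Multiplying step by step:
  6 × 2 = 12 ≡ 2 (mod 10)
Result: 2^17 ≡ 2 (mod 10)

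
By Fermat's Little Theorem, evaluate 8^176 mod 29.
By Fermat: 8^{28} ≡ 1 (mod 29). 176 = 6×28 + 8. So 8^{176} ≡ 8^{8} ≡ 20 (mod 29)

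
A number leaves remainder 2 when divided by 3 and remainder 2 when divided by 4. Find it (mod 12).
M = 3 × 4 = 12. M₁ = 4, y₁ ≡ 1 (mod 3). M₂ = 3, y₂ ≡ 3 (mod 4). n = 2×4×1 + 2×3×3 ≡ 2 (mod 12)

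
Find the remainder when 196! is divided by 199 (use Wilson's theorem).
(198)! = (196)! × (197) × (198) ≡ -1 (mod 199). So (196)! ≡ -1 × [(198)(197)]^(-1) ≡ 99 (mod 199)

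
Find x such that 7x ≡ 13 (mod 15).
4

Since gcd(7, 15) = 1 divides 13, a solution exists.
Multiply both sides by the inverse of 7 mod 15:
  7^(-1) mod 15 = 13
  x ≡ 13 × 13 ≡ 169 ≡ 4 (mod 15)
Verification: 7 × 4 = 28 = 1 × 15 + 13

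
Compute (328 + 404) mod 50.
32

(328 + 404) = 732
732 mod 50 = 32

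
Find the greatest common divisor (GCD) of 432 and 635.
1

Using the Euclidean algorithm:
432 = 0 × 635 + 432
635 = 1 × 432 + 203
432 = 2 × 203 + 26
203 = 7 × 26 + 21
26 = 1 × 21 + 5
21 = 4 × 5 + 1
5 = 5 × 1 + 0

GCD(432, 635) = 1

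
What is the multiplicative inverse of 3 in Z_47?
16

Using Extended Euclidean Algorithm:
gcd(3, 47) = 1
Bezout coefficients: 3 × 16 + 47 × -1 = 1
So 3 × 16 ≡ 1 (mod 47)
The inverse is 16 mod 47 = 16
Verification: 3 × 16 = 48 = 1 × 47 + 1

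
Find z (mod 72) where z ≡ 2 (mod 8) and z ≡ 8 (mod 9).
M = 8 × 9 = 72. M₁ = 9, y₁ ≡ 1 (mod 8). M₂ = 8, y₂ ≡ 8 (mod 9). z = 2×9×1 + 8×8×8 ≡ 26 (mod 72)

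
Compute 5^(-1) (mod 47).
5^(-1) ≡ 19 (mod 47). Verification: 5 × 19 = 95 ≡ 1 (mod 47)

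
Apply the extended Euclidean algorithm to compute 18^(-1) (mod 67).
Extended GCD: 18(-26) + 67(7) = 1. So 18^(-1) ≡ 41 ≡ 41 (mod 67). Verify: 18 × 41 = 738 ≡ 1 (mod 67)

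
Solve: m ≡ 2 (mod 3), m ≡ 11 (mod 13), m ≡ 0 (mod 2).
M = 3 × 13 × 2 = 78. M₁ = 26, y₁ ≡ 2 (mod 3). M₂ = 6, y₂ ≡ 11 (mod 13). M₃ = 39, y₃ ≡ 1 (mod 2). m = 2×26×2 + 11×6×11 + 0×39×1 ≡ 50 (mod 78)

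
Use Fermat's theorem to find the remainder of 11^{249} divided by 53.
38

By Fermat's Little Theorem, a^(p-1) ≡ 1 (mod p) for prime p and gcd(a, p) = 1
Here p = 53, so 11^52 ≡ 1 (mod 53)
We can reduce the exponent: 249 mod 52 = 41
So 11^249 ≡ 11^41 (mod 53)
Computing: 11^41 mod 53 = 38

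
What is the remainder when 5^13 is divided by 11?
Using Fermat: 5^{10} ≡ 1 (mod 11). 13 ≡ 3 (mod 10). So 5^{13} ≡ 5^{3} ≡ 4 (mod 11)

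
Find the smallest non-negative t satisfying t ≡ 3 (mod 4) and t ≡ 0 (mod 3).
M = 4 × 3 = 12. M₁ = 3, y₁ ≡ 3 (mod 4). M₂ = 4, y₂ ≡ 1 (mod 3). t = 3×3×3 + 0×4×1 ≡ 3 (mod 12)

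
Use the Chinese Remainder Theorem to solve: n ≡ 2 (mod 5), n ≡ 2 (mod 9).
M = 5 × 9 = 45. M₁ = 9, y₁ ≡ 4 (mod 5). M₂ = 5, y₂ ≡ 2 (mod 9). n = 2×9×4 + 2×5×2 ≡ 2 (mod 45)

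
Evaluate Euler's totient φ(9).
6

Prime factorization: 9 = 3^2
Using the formula φ(n) = n × Π(1 - 1/p) for each prime factor p:
φ(9) = 9 × (1 - 1/3)
φ(9) = 6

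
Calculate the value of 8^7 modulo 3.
8 ≡ 2 (mod 3). 7 = 4 + 2 + 1 (binary 111). Repeated squaring mod 3: 2^1 ≡ 2; 2^2 ≡ 2² = 4 ≡ 1; 2^4 ≡ 1² = 1 ≡ 1. Multiply: 8^7 ≡ 2^4 × 2^2 × 2^1 ≡ 1 × 1 × 2 (mod 3): 1 × 1 = 1 ≡ 1; 1 × 2 = 2 ≡ 2. So 8^7 ≡ 2 (mod 3).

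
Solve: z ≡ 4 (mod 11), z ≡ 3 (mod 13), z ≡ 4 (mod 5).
M = 11 × 13 × 5 = 715. M₁ = 65, y₁ ≡ 10 (mod 11). M₂ = 55, y₂ ≡ 9 (mod 13). M₃ = 143, y₃ ≡ 2 (mod 5). z = 4×65×10 + 3×55×9 + 4×143×2 ≡ 224 (mod 715)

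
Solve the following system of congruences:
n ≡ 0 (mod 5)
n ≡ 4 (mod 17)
55

Using the Chinese Remainder Theorem:
M = product of moduli = 85
For equation 1: M_1 = 17, 17 ≡ 2 (mod 5), inverse of 17 mod 5 is 3 (check: 2 × 3 = 6 ≡ 1 (mod 5))
For equation 2: M_2 = 5, 5 ≡ 5 (mod 17), inverse of 5 mod 17 is 7 (check: 5 × 7 = 35 ≡ 1 (mod 17))
Combine: n ≡ Σ r_i×M_i×(M_i⁻¹ mod m_i) = 0×17×3 + 4×5×7 = 0 + 140 = 140
140 mod 85 = 55
n ≡ 55 (mod 85)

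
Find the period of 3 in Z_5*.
Powers of 3 mod 5: 3^1≡3, 3^2≡4, 3^3≡2, 3^4≡1. Order = 4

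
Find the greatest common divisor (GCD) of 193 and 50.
1

Using the Euclidean algorithm:
193 = 3 × 50 + 43
50 = 1 × 43 + 7
43 = 6 × 7 + 1
7 = 7 × 1 + 0

GCD(193, 50) = 1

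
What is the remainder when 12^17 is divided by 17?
Using Fermat: 12^{16} ≡ 1 (mod 17). 17 ≡ 1 (mod 16). So 12^{17} ≡ 12^{1} ≡ 12 (mod 17)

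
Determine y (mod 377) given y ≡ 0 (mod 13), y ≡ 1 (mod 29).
117

Using the Chinese Remainder Theorem:
M = product of moduli = 377
For equation 1: M_1 = 29, 29 ≡ 3 (mod 13), inverse of 29 mod 13 is 9 (check: 3 × 9 = 27 ≡ 1 (mod 13))
For equation 2: M_2 = 13, 13 ≡ 13 (mod 29), inverse of 13 mod 29 is 9 (check: 13 × 9 = 117 ≡ 1 (mod 29))
Combine: y ≡ Σ r_i×M_i×(M_i⁻¹ mod m_i) = 0×29×9 + 1×13×9 = 0 + 117 = 117
117 mod 377 = 117
y ≡ 117 (mod 377)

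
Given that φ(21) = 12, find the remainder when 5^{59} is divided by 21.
By Euler: 5^{12} ≡ 1 (mod 21) since gcd(5, 21) = 1. 59 = 4×12 + 11. So 5^{59} ≡ 5^{11} ≡ 17 (mod 21)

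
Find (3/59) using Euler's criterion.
(3/59) = 3^{29} mod 59 = 1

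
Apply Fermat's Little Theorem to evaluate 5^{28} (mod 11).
4

By Fermat's Little Theorem, a^(p-1) ≡ 1 (mod p) for prime p and gcd(a, p) = 1
Here p = 11, so 5^10 ≡ 1 (mod 11)
We can reduce the exponent: 28 mod 10 = 8
So 5^28 ≡ 5^8 (mod 11)
Computing: 5^8 mod 11 = 4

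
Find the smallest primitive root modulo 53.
2

A primitive root g modulo p has order p-1 = 52
Prime divisors of 52: [2, 13]
g is a primitive root iff g^(52/q) ≢ 1 (mod 53) for each prime divisor q
Testing small values:
  g = 2: 2^26 ≡ 52, 2^4 ≡ 16 (mod 53) → none is 1, primitive root!
The smallest primitive root is 2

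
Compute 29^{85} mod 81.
11

Using successive squaring:
Binary expansion of 85: 1010101
Powers of 29 mod 81 (each is the square of the previous):
  29^1 ≡ 29 (mod 81)
  29^2 ≡ 29² = 841 ≡ 31 (mod 81)
  29^4 ≡ 31² = 961 ≡ 70 (mod 81)
  29^8 ≡ 70² = 4900 ≡ 40 (mod 81)
  29^16 ≡ 40² = 1600 ≡ 61 (mod 81)
  29^32 ≡ 61² = 3721 ≡ 76 (mod 81)
  29^64 ≡ 76² = 5776 ≡ 25 (mod 81)
85 = 64 + 16 + 4 + 1, so 29^85 = 29^64 × 29^16 × 29^4 × 29^1 ≡ 25 × 61 × 70 × 29 (mod 81)
Multiplying step by step:
  25 × 61 = 1525 ≡ 67 (mod 81)
  67 × 70 = 4690 ≡ 73 (mod 81)
  73 × 29 = 2117 ≡ 11 (mod 81)
Result: 29^85 ≡ 11 (mod 81)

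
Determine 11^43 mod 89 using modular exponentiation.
Using repeated squaring. 43 = 32 + 8 + 2 + 1 (binary 101011). Repeated squaring mod 89: 11^1 ≡ 11; 11^2 ≡ 11² = 121 ≡ 32; 11^4 ≡ 32² = 1024 ≡ 45; 11^8 ≡ 45² = 2025 ≡ 67; 11^16 ≡ 67² = 4489 ≡ 39; 11^32 ≡ 39² = 1521 ≡ 8. Multiply: 11^43 = 11^32 × 11^8 × 11^2 × 11^1 ≡ 8 × 67 × 32 × 11 (mod 89): 8 × 67 = 536 ≡ 2; 2 × 32 = 64 ≡ 64; 64 × 11 = 704 ≡ 81. So 11^43 ≡ 81 (mod 89).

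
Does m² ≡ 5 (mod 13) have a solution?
By Euler's criterion: 5^{6} ≡ 12 (mod 13). Since this equals -1 (≡ 12), 5 is not a QR.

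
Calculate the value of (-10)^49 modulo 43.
Using Fermat: (-10)^{42} ≡ 1 (mod 43). 49 ≡ 7 (mod 42). So (-10)^{49} ≡ (-10)^{7} ≡ 37 (mod 43)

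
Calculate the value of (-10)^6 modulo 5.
(-10) ≡ 0 (mod 5). 6 = 4 + 2 (binary 110). Repeated squaring mod 5: 0^1 ≡ 0; 0^2 ≡ 0² = 0 ≡ 0; 0^4 ≡ 0² = 0 ≡ 0. Multiply: (-10)^6 ≡ 0^4 × 0^2 ≡ 0 × 0 (mod 5): 0 × 0 = 0 ≡ 0. So (-10)^6 ≡ 0 (mod 5).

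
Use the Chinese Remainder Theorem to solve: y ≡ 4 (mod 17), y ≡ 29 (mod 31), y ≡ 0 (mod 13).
5733

Using the Chinese Remainder Theorem:
M = product of moduli = 6851
For equation 1: M_1 = 403, 403 ≡ 12 (mod 17), inverse of 403 mod 17 is 10 (check: 12 × 10 = 120 ≡ 1 (mod 17))
For equation 2: M_2 = 221, 221 ≡ 4 (mod 31), inverse of 221 mod 31 is 8 (check: 4 × 8 = 32 ≡ 1 (mod 31))
For equation 3: M_3 = 527, 527 ≡ 7 (mod 13), inverse of 527 mod 13 is 2 (check: 7 × 2 = 14 ≡ 1 (mod 13))
Combine: y ≡ Σ r_i×M_i×(M_i⁻¹ mod m_i) = 4×403×10 + 29×221×8 + 0×527×2 = 16120 + 51272 + 0 = 67392
67392 mod 6851 = 5733
y ≡ 5733 (mod 6851)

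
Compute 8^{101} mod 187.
162

Using successive squaring:
Binary expansion of 101: 1100101
Powers of 8 mod 187 (each is the square of the previous):
  8^1 ≡ 8 (mod 187)
  8^2 ≡ 8² = 64 ≡ 64 (mod 187)
  8^4 ≡ 64² = 4096 ≡ 169 (mod 187)
  8^8 ≡ 169² = 28561 ≡ 137 (mod 187)
  8^16 ≡ 137² = 18769 ≡ 69 (mod 187)
  8^32 ≡ 69² = 4761 ≡ 86 (mod 187)
  8^64 ≡ 86² = 7396 ≡ 103 (mod 187)
101 = 64 + 32 + 4 + 1, so 8^101 = 8^64 × 8^32 × 8^4 × 8^1 ≡ 103 × 86 × 169 × 8 (mod 187)
Multiplying step by step:
  103 × 86 = 8858 ≡ 69 (mod 187)
  69 × 169 = 11661 ≡ 67 (mod 187)
  67 × 8 = 536 ≡ 162 (mod 187)
Result: 8^101 ≡ 162 (mod 187)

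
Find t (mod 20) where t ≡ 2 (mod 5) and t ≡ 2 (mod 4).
M = 5 × 4 = 20. M₁ = 4, y₁ ≡ 4 (mod 5). M₂ = 5, y₂ ≡ 1 (mod 4). t = 2×4×4 + 2×5×1 ≡ 2 (mod 20)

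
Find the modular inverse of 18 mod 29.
18^(-1) ≡ 21 (mod 29). Verification: 18 × 21 = 378 ≡ 1 (mod 29)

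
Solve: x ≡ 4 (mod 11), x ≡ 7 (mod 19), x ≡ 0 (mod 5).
M = 11 × 19 × 5 = 1045. M₁ = 95, y₁ ≡ 8 (mod 11). M₂ = 55, y₂ ≡ 9 (mod 19). M₃ = 209, y₃ ≡ 4 (mod 5). x = 4×95×8 + 7×55×9 + 0×209×4 ≡ 235 (mod 1045)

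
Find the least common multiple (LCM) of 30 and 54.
270

First find GCD(30, 54) using the Euclidean algorithm:
30 = 0 × 54 + 30
54 = 1 × 30 + 24
30 = 1 × 24 + 6
24 = 4 × 6 + 0
GCD(30, 54) = 6

LCM formula: LCM(a, b) = (a × b) / GCD(a, b)
LCM(30, 54) = (30 × 54) / 6
LCM(30, 54) = 1620 / 6
LCM(30, 54) = 270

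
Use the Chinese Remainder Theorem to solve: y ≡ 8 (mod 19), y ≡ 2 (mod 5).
27

Using the Chinese Remainder Theorem:
M = product of moduli = 95
For equation 1: M_1 = 5, 5 ≡ 5 (mod 19), inverse of 5 mod 19 is 4 (check: 5 × 4 = 20 ≡ 1 (mod 19))
For equation 2: M_2 = 19, 19 ≡ 4 (mod 5), inverse of 19 mod 5 is 4 (check: 4 × 4 = 16 ≡ 1 (mod 5))
Combine: y ≡ Σ r_i×M_i×(M_i⁻¹ mod m_i) = 8×5×4 + 2×19×4 = 160 + 152 = 312
312 mod 95 = 27
y ≡ 27 (mod 95)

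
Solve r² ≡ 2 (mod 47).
The square roots of 2 mod 47 are 7 and 40. Verify: 7² = 49 ≡ 2 (mod 47)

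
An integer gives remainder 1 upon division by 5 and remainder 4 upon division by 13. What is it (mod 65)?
M = 5 × 13 = 65. M₁ = 13, y₁ ≡ 2 (mod 5). M₂ = 5, y₂ ≡ 8 (mod 13). x = 1×13×2 + 4×5×8 ≡ 56 (mod 65). The smallest positive such number is 56.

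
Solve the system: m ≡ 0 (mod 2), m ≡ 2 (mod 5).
M = 2 × 5 = 10. M₁ = 5, y₁ ≡ 1 (mod 2). M₂ = 2, y₂ ≡ 3 (mod 5). m = 0×5×1 + 2×2×3 ≡ 2 (mod 10)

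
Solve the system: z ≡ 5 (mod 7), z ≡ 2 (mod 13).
M = 7 × 13 = 91. M₁ = 13, y₁ ≡ 6 (mod 7). M₂ = 7, y₂ ≡ 2 (mod 13). z = 5×13×6 + 2×7×2 ≡ 54 (mod 91)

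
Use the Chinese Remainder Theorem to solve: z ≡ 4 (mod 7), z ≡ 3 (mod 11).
M = 7 × 11 = 77. M₁ = 11, y₁ ≡ 2 (mod 7). M₂ = 7, y₂ ≡ 8 (mod 11). z = 4×11×2 + 3×7×8 ≡ 25 (mod 77)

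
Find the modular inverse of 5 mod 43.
5^(-1) ≡ 26 (mod 43). Verification: 5 × 26 = 130 ≡ 1 (mod 43)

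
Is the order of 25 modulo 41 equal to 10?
Yes, ord_41(25) = 10.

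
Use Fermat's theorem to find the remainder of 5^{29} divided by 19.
6

By Fermat's Little Theorem, a^(p-1) ≡ 1 (mod p) for prime p and gcd(a, p) = 1
Here p = 19, so 5^18 ≡ 1 (mod 19)
We can reduce the exponent: 29 mod 18 = 11
So 5^29 ≡ 5^11 (mod 19)
Computing: 5^11 mod 19 = 6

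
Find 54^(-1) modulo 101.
58

Using Extended Euclidean Algorithm:
gcd(54, 101) = 1
Bezout coefficients: 54 × -43 + 101 × 23 = 1
So 54 × -43 ≡ 1 (mod 101)
The inverse is -43 mod 101 = 58
Verification: 54 × 58 = 3132 = 31 × 101 + 1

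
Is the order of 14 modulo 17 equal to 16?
Yes, ord_17(14) = 16.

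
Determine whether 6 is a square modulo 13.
By Euler's criterion: 6^{6} ≡ 12 (mod 13). Since this equals -1 (≡ 12), 6 is not a QR.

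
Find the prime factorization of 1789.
1789

Divide by primes starting from smallest:
1789 ÷ 1789 = 1

1789 = 1789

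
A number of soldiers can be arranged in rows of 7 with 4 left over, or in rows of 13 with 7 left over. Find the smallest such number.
M = 7 × 13 = 91. M₁ = 13, y₁ ≡ 6 (mod 7). M₂ = 7, y₂ ≡ 2 (mod 13). k = 4×13×6 + 7×7×2 ≡ 46 (mod 91). The smallest positive such number is 46.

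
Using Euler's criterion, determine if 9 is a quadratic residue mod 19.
By Euler's criterion: 9^{9} ≡ 1 (mod 19). Since this equals 1, 9 is a QR.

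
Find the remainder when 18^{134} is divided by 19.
By Fermat: 18^{18} ≡ 1 (mod 19). 134 = 7×18 + 8. So 18^{134} ≡ 18^{8} ≡ 1 (mod 19)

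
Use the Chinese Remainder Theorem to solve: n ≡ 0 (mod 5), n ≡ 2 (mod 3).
M = 5 × 3 = 15. M₁ = 3, y₁ ≡ 2 (mod 5). M₂ = 5, y₂ ≡ 2 (mod 3). n = 0×3×2 + 2×5×2 ≡ 5 (mod 15)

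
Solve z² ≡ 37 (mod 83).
The square roots of 37 mod 83 are 28 and 55. Verify: 28² = 784 ≡ 37 (mod 83)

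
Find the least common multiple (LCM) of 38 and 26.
494

First find GCD(38, 26) using the Euclidean algorithm:
38 = 1 × 26 + 12
26 = 2 × 12 + 2
12 = 6 × 2 + 0
GCD(38, 26) = 2

LCM formula: LCM(a, b) = (a × b) / GCD(a, b)
LCM(38, 26) = (38 × 26) / 2
LCM(38, 26) = 988 / 2
LCM(38, 26) = 494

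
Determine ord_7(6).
Powers of 6 mod 7: 6^1≡6, 6^2≡1. Order = 2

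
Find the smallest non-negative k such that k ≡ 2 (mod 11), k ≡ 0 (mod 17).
68

Using the Chinese Remainder Theorem:
M = product of moduli = 187
For equation 1: M_1 = 17, 17 ≡ 6 (mod 11), inverse of 17 mod 11 is 2 (check: 6 × 2 = 12 ≡ 1 (mod 11))
For equation 2: M_2 = 11, 11 ≡ 11 (mod 17), inverse of 11 mod 17 is 14 (check: 11 × 14 = 154 ≡ 1 (mod 17))
Combine: k ≡ Σ r_i×M_i×(M_i⁻¹ mod m_i) = 2×17×2 + 0×11×14 = 68 + 0 = 68
68 mod 187 = 68
k ≡ 68 (mod 187)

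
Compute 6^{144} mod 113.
109

Using successive squaring:
Binary expansion of 144: 10010000
Powers of 6 mod 113 (each is the square of the previous):
  6^1 ≡ 6 (mod 113)
  6^2 ≡ 6² = 36 ≡ 36 (mod 113)
  6^4 ≡ 36² = 1296 ≡ 53 (mod 113)
  6^8 ≡ 53² = 2809 ≡ 97 (mod 113)
  6^16 ≡ 97² = 9409 ≡ 30 (mod 113)
  6^32 ≡ 30² = 900 ≡ 109 (mod 113)
  6^64 ≡ 109² = 11881 ≡ 16 (mod 113)
  6^128 ≡ 16² = 256 ≡ 30 (mod 113)
144 = 128 + 16, so 6^144 = 6^128 × 6^16 ≡ 30 × 30 (mod 113)
Multiplying step by step:
  30 × 30 = 900 ≡ 109 (mod 113)
Result: 6^144 ≡ 109 (mod 113)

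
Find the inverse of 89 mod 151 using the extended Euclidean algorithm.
Extended GCD: 89(56) + 151(-33) = 1. So 89^(-1) ≡ 56 ≡ 56 (mod 151). Verify: 89 × 56 = 4984 ≡ 1 (mod 151)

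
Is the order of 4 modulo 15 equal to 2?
Yes, ord_15(4) = 2.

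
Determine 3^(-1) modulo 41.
3^(-1) ≡ 14 (mod 41). Verification: 3 × 14 = 42 ≡ 1 (mod 41)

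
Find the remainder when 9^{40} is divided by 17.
By Fermat: 9^{16} ≡ 1 (mod 17). 40 = 2×16 + 8. So 9^{40} ≡ 9^{8} ≡ 1 (mod 17)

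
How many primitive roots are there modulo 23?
10

The number of primitive roots modulo p is φ(p-1) = φ(22)
φ(22) = 10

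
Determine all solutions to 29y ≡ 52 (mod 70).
38

Since gcd(29, 70) = 1 divides 52, a solution exists.
Multiply both sides by the inverse of 29 mod 70:
  29^(-1) mod 70 = 29
  x ≡ 29 × 52 ≡ 1508 ≡ 38 (mod 70)
Verification: 29 × 38 = 1102 = 15 × 70 + 52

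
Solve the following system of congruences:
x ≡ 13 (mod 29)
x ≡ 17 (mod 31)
854

Using the Chinese Remainder Theorem:
M = product of moduli = 899
For equation 1: M_1 = 31, 31 ≡ 2 (mod 29), inverse of 31 mod 29 is 15 (check: 2 × 15 = 30 ≡ 1 (mod 29))
For equation 2: M_2 = 29, 29 ≡ 29 (mod 31), inverse of 29 mod 31 is 15 (check: 29 × 15 = 435 ≡ 1 (mod 31))
Combine: x ≡ Σ r_i×M_i×(M_i⁻¹ mod m_i) = 13×31×15 + 17×29×15 = 6045 + 7395 = 13440
13440 mod 899 = 854
x ≡ 854 (mod 899)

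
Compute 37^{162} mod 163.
1

Using successive squaring:
Binary expansion of 162: 10100010
Powers of 37 mod 163 (each is the square of the previous):
  37^1 ≡ 37 (mod 163)
  37^2 ≡ 37² = 1369 ≡ 65 (mod 163)
  37^4 ≡ 65² = 4225 ≡ 150 (mod 163)
  37^8 ≡ 150² = 22500 ≡ 6 (mod 163)
  37^16 ≡ 6² = 36 ≡ 36 (mod 163)
  37^32 ≡ 36² = 1296 ≡ 155 (mod 163)
  37^64 ≡ 155² = 24025 ≡ 64 (mod 163)
  37^128 ≡ 64² = 4096 ≡ 21 (mod 163)
162 = 128 + 32 + 2, so 37^162 = 37^128 × 37^32 × 37^2 ≡ 21 × 155 × 65 (mod 163)
Multiplying step by step:
  21 × 155 = 3255 ≡ 158 (mod 163)
  158 × 65 = 10270 ≡ 1 (mod 163)
Result: 37^162 ≡ 1 (mod 163)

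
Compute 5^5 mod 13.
5 = 4 + 1 (binary 101). Repeated squaring mod 13: 5^1 ≡ 5; 5^2 ≡ 5² = 25 ≡ 12; 5^4 ≡ 12² = 144 ≡ 1. Multiply: 5^5 = 5^4 × 5^1 ≡ 1 × 5 (mod 13): 1 × 5 = 5 ≡ 5. So 5^5 ≡ 5 (mod 13).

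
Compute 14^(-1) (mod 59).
14^(-1) ≡ 38 (mod 59). Verification: 14 × 38 = 532 ≡ 1 (mod 59)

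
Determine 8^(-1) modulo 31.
8^(-1) ≡ 4 (mod 31). Verification: 8 × 4 = 32 ≡ 1 (mod 31)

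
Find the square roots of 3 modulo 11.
The square roots of 3 mod 11 are 5 and 6. Verify: 5² = 25 ≡ 3 (mod 11)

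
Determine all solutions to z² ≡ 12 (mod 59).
The square roots of 12 mod 59 are 22 and 37. Verify: 22² = 484 ≡ 12 (mod 59)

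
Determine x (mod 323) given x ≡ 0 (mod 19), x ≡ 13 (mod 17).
285

Using the Chinese Remainder Theorem:
M = product of moduli = 323
For equation 1: M_1 = 17, 17 ≡ 17 (mod 19), inverse of 17 mod 19 is 9 (check: 17 × 9 = 153 ≡ 1 (mod 19))
For equation 2: M_2 = 19, 19 ≡ 2 (mod 17), inverse of 19 mod 17 is 9 (check: 2 × 9 = 18 ≡ 1 (mod 17))
Combine: x ≡ Σ r_i×M_i×(M_i⁻¹ mod m_i) = 0×17×9 + 13×19×9 = 0 + 2223 = 2223
2223 mod 323 = 285
x ≡ 285 (mod 323)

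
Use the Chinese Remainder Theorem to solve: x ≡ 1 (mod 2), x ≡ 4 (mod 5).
M = 2 × 5 = 10. M₁ = 5, y₁ ≡ 1 (mod 2). M₂ = 2, y₂ ≡ 3 (mod 5). x = 1×5×1 + 4×2×3 ≡ 9 (mod 10)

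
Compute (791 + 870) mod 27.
14

(791 + 870) = 1661
1661 mod 27 = 14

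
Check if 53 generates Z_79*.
p - 1 = 78 has prime divisors 2, 3, 13. Check 53^(78/q) mod 79 for each: 53^(78/2) = 53^39 ≡ 78, 53^(78/3) = 53^26 ≡ 55, 53^(78/13) = 53^6 ≡ 22 (mod 79). None of these is 1, so 53 has order 78 = φ(79), so it is a primitive root mod 79.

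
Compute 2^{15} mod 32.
0

Using successive squaring:
Binary expansion of 15: 1111
Powers of 2 mod 32 (each is the square of the previous):
  2^1 ≡ 2 (mod 32)
  2^2 ≡ 2² = 4 ≡ 4 (mod 32)
  2^4 ≡ 4² = 16 ≡ 16 (mod 32)
  2^8 ≡ 16² = 256 ≡ 0 (mod 32)
15 = 8 + 4 + 2 + 1, so 2^15 = 2^8 × 2^4 × 2^2 × 2^1 ≡ 0 × 16 × 4 × 2 (mod 32)
Multiplying step by step:
  0 × 16 = 0 ≡ 0 (mod 32)
  0 × 4 = 0 ≡ 0 (mod 32)
  0 × 2 = 0 ≡ 0 (mod 32)
Result: 2^15 ≡ 0 (mod 32)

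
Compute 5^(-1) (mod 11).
5^(-1) ≡ 9 (mod 11). Verification: 5 × 9 = 45 ≡ 1 (mod 11)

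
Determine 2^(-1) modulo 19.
2^(-1) ≡ 10 (mod 19). Verification: 2 × 10 = 20 ≡ 1 (mod 19)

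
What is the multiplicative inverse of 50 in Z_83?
5

Using Extended Euclidean Algorithm:
gcd(50, 83) = 1
Bezout coefficients: 50 × 5 + 83 × -3 = 1
So 50 × 5 ≡ 1 (mod 83)
The inverse is 5 mod 83 = 5
Verification: 50 × 5 = 250 = 3 × 83 + 1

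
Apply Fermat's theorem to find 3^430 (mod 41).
By Fermat: 3^{40} ≡ 1 (mod 41). 430 ≡ 30 (mod 40). So 3^{430} ≡ 3^{30} ≡ 32 (mod 41)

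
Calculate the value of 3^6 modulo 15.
6 = 4 + 2 (binary 110). Repeated squaring mod 15: 3^1 ≡ 3; 3^2 ≡ 3² = 9 ≡ 9; 3^4 ≡ 9² = 81 ≡ 6. Multiply: 3^6 = 3^4 × 3^2 ≡ 6 × 9 (mod 15): 6 × 9 = 54 ≡ 9. So 3^6 ≡ 9 (mod 15).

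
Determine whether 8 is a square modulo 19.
By Euler's criterion: 8^{9} ≡ 18 (mod 19). Since this equals -1 (≡ 18), 8 is not a QR.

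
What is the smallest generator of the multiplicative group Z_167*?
p - 1 = 166 has prime divisors 2, 83. h is a primitive root mod 167 iff h^(166/q) ≢ 1 (mod 167) for each such q.
h = 2: 2^83 ≡ 1, 2^2 ≡ 4 (mod 167); 2^83 ≡ 1, so not a primitive root.
h = 3: 3^83 ≡ 1, 3^2 ≡ 9 (mod 167); 3^83 ≡ 1, so not a primitive root.
h = 4: 4^83 ≡ 1, 4^2 ≡ 16 (mod 167); 4^83 ≡ 1, so not a primitive root.
h = 5: 5^83 ≡ 166, 5^2 ≡ 25 (mod 167); none is 1, so 5 has order 166 and is a primitive root.
The smallest primitive root mod 167 is g = 5.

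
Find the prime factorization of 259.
7 × 37

Divide by primes starting from smallest:
259 ÷ 7 = 37
37 ÷ 37 = 1

259 = 7 × 37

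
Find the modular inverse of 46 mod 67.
46^(-1) ≡ 51 (mod 67). Verification: 46 × 51 = 2346 ≡ 1 (mod 67)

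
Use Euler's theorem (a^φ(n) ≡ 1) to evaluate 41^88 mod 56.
By Euler: 41^{24} ≡ 1 (mod 56) since gcd(41, 56) = 1. 88 = 3×24 + 16. So 41^{88} ≡ 41^{16} ≡ 1 (mod 56)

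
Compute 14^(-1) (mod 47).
14^(-1) ≡ 37 (mod 47). Verification: 14 × 37 = 518 ≡ 1 (mod 47)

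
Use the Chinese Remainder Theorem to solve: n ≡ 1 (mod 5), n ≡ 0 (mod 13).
26

Using the Chinese Remainder Theorem:
M = product of moduli = 65
For equation 1: M_1 = 13, 13 ≡ 3 (mod 5), inverse of 13 mod 5 is 2 (check: 3 × 2 = 6 ≡ 1 (mod 5))
For equation 2: M_2 = 5, 5 ≡ 5 (mod 13), inverse of 5 mod 13 is 8 (check: 5 × 8 = 40 ≡ 1 (mod 13))
Combine: n ≡ Σ r_i×M_i×(M_i⁻¹ mod m_i) = 1×13×2 + 0×5×8 = 26 + 0 = 26
26 mod 65 = 26
n ≡ 26 (mod 65)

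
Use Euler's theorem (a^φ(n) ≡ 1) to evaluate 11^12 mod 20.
By Euler: 11^{8} ≡ 1 (mod 20) since gcd(11, 20) = 1. 12 = 1×8 + 4. So 11^{12} ≡ 11^{4} ≡ 1 (mod 20)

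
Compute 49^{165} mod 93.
1

Using successive squaring:
Binary expansion of 165: 10100101
Powers of 49 mod 93 (each is the square of the previous):
  49^1 ≡ 49 (mod 93)
  49^2 ≡ 49² = 2401 ≡ 76 (mod 93)
  49^4 ≡ 76² = 5776 ≡ 10 (mod 93)
  49^8 ≡ 10² = 100 ≡ 7 (mod 93)
  49^16 ≡ 7² = 49 ≡ 49 (mod 93)
  49^32 ≡ 49² = 2401 ≡ 76 (mod 93)
  49^64 ≡ 76² = 5776 ≡ 10 (mod 93)
  49^128 ≡ 10² = 100 ≡ 7 (mod 93)
165 = 128 + 32 + 4 + 1, so 49^165 = 49^128 × 49^32 × 49^4 × 49^1 ≡ 7 × 76 × 10 × 49 (mod 93)
Multiplying step by step:
  7 × 76 = 532 ≡ 67 (mod 93)
  67 × 10 = 670 ≡ 19 (mod 93)
  19 × 49 = 931 ≡ 1 (mod 93)
Result: 49^165 ≡ 1 (mod 93)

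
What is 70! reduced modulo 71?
By Wilson's theorem, (70)! ≡ -1 ≡ 70 (mod 71)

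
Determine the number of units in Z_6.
2

Prime factorization: 6 = 2 × 3
Using the formula φ(n) = n × Π(1 - 1/p) for each prime factor p:
φ(6) = 6 × (1 - 1/2) × (1 - 1/3)
φ(6) = 2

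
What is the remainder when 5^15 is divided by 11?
Using Fermat: 5^{10} ≡ 1 (mod 11). 15 ≡ 5 (mod 10). So 5^{15} ≡ 5^{5} ≡ 1 (mod 11)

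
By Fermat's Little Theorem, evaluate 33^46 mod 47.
By Fermat's Little Theorem, 33^{46} ≡ 1 (mod 47) since 47 is prime and gcd(33, 47) = 1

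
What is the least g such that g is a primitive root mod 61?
p - 1 = 60 has prime divisors 2, 3, 5. h is a primitive root mod 61 iff h^(60/q) ≢ 1 (mod 61) for each such q.
h = 2: 2^30 ≡ 60, 2^20 ≡ 47, 2^12 ≡ 9 (mod 61); none is 1, so 2 has order 60 and is a primitive root.
The smallest primitive root mod 61 is g = 2.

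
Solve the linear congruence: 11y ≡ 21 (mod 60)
51

Since gcd(11, 60) = 1 divides 21, a solution exists.
Multiply both sides by the inverse of 11 mod 60:
  11^(-1) mod 60 = 11
  x ≡ 11 × 21 ≡ 231 ≡ 51 (mod 60)
Verification: 11 × 51 = 561 = 9 × 60 + 21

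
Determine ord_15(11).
Powers of 11 mod 15: 11^1≡11, 11^2≡1. Order = 2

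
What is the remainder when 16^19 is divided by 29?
Using repeated squaring. 19 = 16 + 2 + 1 (binary 10011). Repeated squaring mod 29: 16^1 ≡ 16; 16^2 ≡ 16² = 256 ≡ 24; 16^4 ≡ 24² = 576 ≡ 25; 16^8 ≡ 25² = 625 ≡ 16; 16^16 ≡ 16² = 256 ≡ 24. Multiply: 16^19 = 16^16 × 16^2 × 16^1 ≡ 24 × 24 × 16 (mod 29): 24 × 24 = 576 ≡ 25; 25 × 16 = 400 ≡ 23. So 16^19 ≡ 23 (mod 29).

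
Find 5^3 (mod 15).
3 = 2 + 1 (binary 11). Repeated squaring mod 15: 5^1 ≡ 5; 5^2 ≡ 5² = 25 ≡ 10. Multiply: 5^3 = 5^2 × 5^1 ≡ 10 × 5 (mod 15): 10 × 5 = 50 ≡ 5. So 5^3 ≡ 5 (mod 15).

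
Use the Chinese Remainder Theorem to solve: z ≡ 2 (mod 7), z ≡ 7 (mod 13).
M = 7 × 13 = 91. M₁ = 13, y₁ ≡ 6 (mod 7). M₂ = 7, y₂ ≡ 2 (mod 13). z = 2×13×6 + 7×7×2 ≡ 72 (mod 91)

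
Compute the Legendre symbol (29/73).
(29/73) = 29^{36} mod 73 = -1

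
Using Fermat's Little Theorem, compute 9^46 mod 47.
By Fermat's Little Theorem, 9^{46} ≡ 1 (mod 47) since 47 is prime and gcd(9, 47) = 1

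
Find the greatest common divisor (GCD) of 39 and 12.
3

Using the Euclidean algorithm:
39 = 3 × 12 + 3
12 = 4 × 3 + 0

GCD(39, 12) = 3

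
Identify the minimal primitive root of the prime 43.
p - 1 = 42 has prime divisors 2, 3, 7. h is a primitive root mod 43 iff h^(42/q) ≢ 1 (mod 43) for each such q.
h = 2: 2^21 ≡ 42, 2^14 ≡ 1, 2^6 ≡ 21 (mod 43); 2^14 ≡ 1, so not a primitive root.
h = 3: 3^21 ≡ 42, 3^14 ≡ 36, 3^6 ≡ 41 (mod 43); none is 1, so 3 has order 42 and is a primitive root.
The smallest primitive root mod 43 is g = 3.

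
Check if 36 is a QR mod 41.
By Euler's criterion: 36^{20} ≡ 1 (mod 41). Since this equals 1, 36 is a QR.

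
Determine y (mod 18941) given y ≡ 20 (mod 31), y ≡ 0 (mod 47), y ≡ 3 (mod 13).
13536

Using the Chinese Remainder Theorem:
M = product of moduli = 18941
For equation 1: M_1 = 611, 611 ≡ 22 (mod 31), inverse of 611 mod 31 is 24 (check: 22 × 24 = 528 ≡ 1 (mod 31))
For equation 2: M_2 = 403, 403 ≡ 27 (mod 47), inverse of 403 mod 47 is 7 (check: 27 × 7 = 189 ≡ 1 (mod 47))
For equation 3: M_3 = 1457, 1457 ≡ 1 (mod 13), inverse of 1457 mod 13 is 1 (check: 1 × 1 = 1 ≡ 1 (mod 13))
Combine: y ≡ Σ r_i×M_i×(M_i⁻¹ mod m_i) = 20×611×24 + 0×403×7 + 3×1457×1 = 293280 + 0 + 4371 = 297651
297651 mod 18941 = 13536
y ≡ 13536 (mod 18941)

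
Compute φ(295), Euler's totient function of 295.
232

Prime factorization: 295 = 5 × 59
Using the formula φ(n) = n × Π(1 - 1/p) for each prime factor p:
φ(295) = 295 × (1 - 1/5) × (1 - 1/59)
φ(295) = 232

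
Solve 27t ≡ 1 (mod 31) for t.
23

Using Extended Euclidean Algorithm:
gcd(27, 31) = 1
Bezout coefficients: 27 × -8 + 31 × 7 = 1
So 27 × -8 ≡ 1 (mod 31)
The inverse is -8 mod 31 = 23
Verification: 27 × 23 = 621 = 20 × 31 + 1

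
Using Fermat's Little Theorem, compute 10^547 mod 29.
By Fermat: 10^{28} ≡ 1 (mod 29). 547 ≡ 15 (mod 28). So 10^{547} ≡ 10^{15} ≡ 19 (mod 29)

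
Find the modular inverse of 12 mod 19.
12^(-1) ≡ 8 (mod 19). Verification: 12 × 8 = 96 ≡ 1 (mod 19)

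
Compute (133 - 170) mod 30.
23

(133 - 170) = -37
-37 mod 30 = 23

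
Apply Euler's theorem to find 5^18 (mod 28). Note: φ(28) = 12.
By Euler: 5^{12} ≡ 1 (mod 28) since gcd(5, 28) = 1. 18 = 1×12 + 6. So 5^{18} ≡ 5^{6} ≡ 1 (mod 28)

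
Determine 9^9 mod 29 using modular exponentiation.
9 = 8 + 1 (binary 1001). Repeated squaring mod 29: 9^1 ≡ 9; 9^2 ≡ 9² = 81 ≡ 23; 9^4 ≡ 23² = 529 ≡ 7; 9^8 ≡ 7² = 49 ≡ 20. Multiply: 9^9 = 9^8 × 9^1 ≡ 20 × 9 (mod 29): 20 × 9 = 180 ≡ 6. So 9^9 ≡ 6 (mod 29).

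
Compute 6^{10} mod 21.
15

Using successive squaring:
Binary expansion of 10: 1010
Powers of 6 mod 21 (each is the square of the previous):
  6^1 ≡ 6 (mod 21)
  6^2 ≡ 6² = 36 ≡ 15 (mod 21)
  6^4 ≡ 15² = 225 ≡ 15 (mod 21)
  6^8 ≡ 15² = 225 ≡ 15 (mod 21)
10 = 8 + 2, so 6^10 = 6^8 × 6^2 ≡ 15 × 15 (mod 21)
Multiplying step by step:
  15 × 15 = 225 ≡ 15 (mod 21)
Result: 6^10 ≡ 15 (mod 21)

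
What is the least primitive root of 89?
3

A primitive root g modulo p has order p-1 = 88
Prime divisors of 88: [2, 11]
g is a primitive root iff g^(88/q) ≢ 1 (mod 89) for each prime divisor q
Testing small values:
  g = 2: 2^44 ≡ 1, 2^8 ≡ 78 (mod 89) → 2^44 ≡ 1, not primitive root
  g = 3: 3^44 ≡ 88, 3^8 ≡ 64 (mod 89) → none is 1, primitive root!
The smallest primitive root is 3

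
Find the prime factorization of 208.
2^4 × 13

Divide by primes starting from smallest:
208 ÷ 2 = 104
104 ÷ 2 = 52
52 ÷ 2 = 26
26 ÷ 2 = 13
13 ÷ 13 = 1

208 = 2^4 × 13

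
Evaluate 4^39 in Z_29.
Using Fermat: 4^{28} ≡ 1 (mod 29). 39 ≡ 11 (mod 28). So 4^{39} ≡ 4^{11} ≡ 5 (mod 29)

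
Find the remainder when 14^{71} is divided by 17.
By Fermat: 14^{16} ≡ 1 (mod 17). 71 = 4×16 + 7. So 14^{71} ≡ 14^{7} ≡ 6 (mod 17)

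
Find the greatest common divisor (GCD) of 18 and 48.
6

Using the Euclidean algorithm:
18 = 0 × 48 + 18
48 = 2 × 18 + 12
18 = 1 × 12 + 6
12 = 2 × 6 + 0

GCD(18, 48) = 6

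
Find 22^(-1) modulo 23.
22

Using Extended Euclidean Algorithm:
gcd(22, 23) = 1
Bezout coefficients: 22 × -1 + 23 × 1 = 1
So 22 × -1 ≡ 1 (mod 23)
The inverse is -1 mod 23 = 22
Verification: 22 × 22 = 484 = 21 × 23 + 1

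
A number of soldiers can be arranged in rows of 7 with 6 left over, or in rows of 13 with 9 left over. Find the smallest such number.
M = 7 × 13 = 91. M₁ = 13, y₁ ≡ 6 (mod 7). M₂ = 7, y₂ ≡ 2 (mod 13). t = 6×13×6 + 9×7×2 ≡ 48 (mod 91). The smallest positive such number is 48.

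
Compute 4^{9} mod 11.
3

Using successive squaring:
Binary expansion of 9: 1001
Powers of 4 mod 11 (each is the square of the previous):
  4^1 ≡ 4 (mod 11)
  4^2 ≡ 4² = 16 ≡ 5 (mod 11)
  4^4 ≡ 5² = 25 ≡ 3 (mod 11)
  4^8 ≡ 3² = 9 ≡ 9 (mod 11)
9 = 8 + 1, so 4^9 = 4^8 × 4^1 ≡ 9 × 4 (mod 11)
Multiplying step by step:
  9 × 4 = 36 ≡ 3 (mod 11)
Result: 4^9 ≡ 3 (mod 11)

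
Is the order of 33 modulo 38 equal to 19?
No, the actual order is 18, not 19.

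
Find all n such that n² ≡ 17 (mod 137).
The square roots of 17 mod 137 are 90 and 47. Verify: 90² = 8100 ≡ 17 (mod 137)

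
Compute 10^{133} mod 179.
55

Using successive squaring:
Binary expansion of 133: 10000101
Powers of 10 mod 179 (each is the square of the previous):
  10^1 ≡ 10 (mod 179)
  10^2 ≡ 10² = 100 ≡ 100 (mod 179)
  10^4 ≡ 100² = 10000 ≡ 155 (mod 179)
  10^8 ≡ 155² = 24025 ≡ 39 (mod 179)
  10^16 ≡ 39² = 1521 ≡ 89 (mod 179)
  10^32 ≡ 89² = 7921 ≡ 45 (mod 179)
  10^64 ≡ 45² = 2025 ≡ 56 (mod 179)
  10^128 ≡ 56² = 3136 ≡ 93 (mod 179)
133 = 128 + 4 + 1, so 10^133 = 10^128 × 10^4 × 10^1 ≡ 93 × 155 × 10 (mod 179)
Multiplying step by step:
  93 × 155 = 14415 ≡ 95 (mod 179)
  95 × 10 = 950 ≡ 55 (mod 179)
Result: 10^133 ≡ 55 (mod 179)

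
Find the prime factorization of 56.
2^3 × 7

Divide by primes starting from smallest:
56 ÷ 2 = 28
28 ÷ 2 = 14
14 ÷ 2 = 7
7 ÷ 7 = 1

56 = 2^3 × 7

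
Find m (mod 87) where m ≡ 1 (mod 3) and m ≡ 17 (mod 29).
M = 3 × 29 = 87. M₁ = 29, y₁ ≡ 2 (mod 3). M₂ = 3, y₂ ≡ 10 (mod 29). m = 1×29×2 + 17×3×10 ≡ 46 (mod 87)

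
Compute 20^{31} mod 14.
6

Using successive squaring:
Binary expansion of 31: 11111
Powers of 20 mod 14 (each is the square of the previous):
  20^1 ≡ 6 (mod 14)
  20^2 ≡ 6² = 36 ≡ 8 (mod 14)
  20^4 ≡ 8² = 64 ≡ 8 (mod 14)
  20^8 ≡ 8² = 64 ≡ 8 (mod 14)
  20^16 ≡ 8² = 64 ≡ 8 (mod 14)
31 = 16 + 8 + 4 + 2 + 1, so 20^31 = 20^16 × 20^8 × 20^4 × 20^2 × 20^1 ≡ 8 × 8 × 8 × 8 × 6 (mod 14)
Multiplying step by step:
  8 × 8 = 64 ≡ 8 (mod 14)
  8 × 8 = 64 ≡ 8 (mod 14)
  8 × 8 = 64 ≡ 8 (mod 14)
  8 × 6 = 48 ≡ 6 (mod 14)
Result: 20^31 ≡ 6 (mod 14)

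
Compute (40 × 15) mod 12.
0

(40 × 15) = 600
600 mod 12 = 0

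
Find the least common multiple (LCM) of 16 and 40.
80

First find GCD(16, 40) using the Euclidean algorithm:
16 = 0 × 40 + 16
40 = 2 × 16 + 8
16 = 2 × 8 + 0
GCD(16, 40) = 8

LCM formula: LCM(a, b) = (a × b) / GCD(a, b)
LCM(16, 40) = (16 × 40) / 8
LCM(16, 40) = 640 / 8
LCM(16, 40) = 80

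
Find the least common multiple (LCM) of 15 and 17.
255

First find GCD(15, 17) using the Euclidean algorithm:
15 = 0 × 17 + 15
17 = 1 × 15 + 2
15 = 7 × 2 + 1
2 = 2 × 1 + 0
GCD(15, 17) = 1

LCM formula: LCM(a, b) = (a × b) / GCD(a, b)
LCM(15, 17) = (15 × 17) / 1
LCM(15, 17) = 255 / 1
LCM(15, 17) = 255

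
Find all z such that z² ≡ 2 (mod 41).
The square roots of 2 mod 41 are 17 and 24. Verify: 17² = 289 ≡ 2 (mod 41)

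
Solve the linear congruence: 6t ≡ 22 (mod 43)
18

Since gcd(6, 43) = 1 divides 22, a solution exists.
Multiply both sides by the inverse of 6 mod 43:
  6^(-1) mod 43 = 36
  x ≡ 36 × 22 ≡ 792 ≡ 18 (mod 43)
Verification: 6 × 18 = 108 = 2 × 43 + 22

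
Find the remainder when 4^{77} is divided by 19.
By Fermat: 4^{18} ≡ 1 (mod 19). 77 = 4×18 + 5. So 4^{77} ≡ 4^{5} ≡ 17 (mod 19)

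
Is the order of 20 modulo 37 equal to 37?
No, the actual order is 36, not 37.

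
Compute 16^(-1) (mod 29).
16^(-1) ≡ 20 (mod 29). Verification: 16 × 20 = 320 ≡ 1 (mod 29)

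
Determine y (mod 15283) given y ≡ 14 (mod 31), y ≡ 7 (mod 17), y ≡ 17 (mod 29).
5005

Using the Chinese Remainder Theorem:
M = product of moduli = 15283
For equation 1: M_1 = 493, 493 ≡ 28 (mod 31), inverse of 493 mod 31 is 10 (check: 28 × 10 = 280 ≡ 1 (mod 31))
For equation 2: M_2 = 899, 899 ≡ 15 (mod 17), inverse of 899 mod 17 is 8 (check: 15 × 8 = 120 ≡ 1 (mod 17))
For equation 3: M_3 = 527, 527 ≡ 5 (mod 29), inverse of 527 mod 29 is 6 (check: 5 × 6 = 30 ≡ 1 (mod 29))
Combine: y ≡ Σ r_i×M_i×(M_i⁻¹ mod m_i) = 14×493×10 + 7×899×8 + 17×527×6 = 69020 + 50344 + 53754 = 173118
173118 mod 15283 = 5005
y ≡ 5005 (mod 15283)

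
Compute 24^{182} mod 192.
0

Using successive squaring:
Binary expansion of 182: 10110110
Powers of 24 mod 192 (each is the square of the previous):
  24^1 ≡ 24 (mod 192)
  24^2 ≡ 24² = 576 ≡ 0 (mod 192)
  24^4 ≡ 0² = 0 ≡ 0 (mod 192)
  24^8 ≡ 0² = 0 ≡ 0 (mod 192)
  24^16 ≡ 0² = 0 ≡ 0 (mod 192)
  24^32 ≡ 0² = 0 ≡ 0 (mod 192)
  24^64 ≡ 0² = 0 ≡ 0 (mod 192)
  24^128 ≡ 0² = 0 ≡ 0 (mod 192)
182 = 128 + 32 + 16 + 4 + 2, so 24^182 = 24^128 × 24^32 × 24^16 × 24^4 × 24^2 ≡ 0 × 0 × 0 × 0 × 0 (mod 192)
Multiplying step by step:
  0 × 0 = 0 ≡ 0 (mod 192)
  0 × 0 = 0 ≡ 0 (mod 192)
  0 × 0 = 0 ≡ 0 (mod 192)
  0 × 0 = 0 ≡ 0 (mod 192)
Result: 24^182 ≡ 0 (mod 192)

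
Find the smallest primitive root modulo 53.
2

A primitive root g modulo p has order p-1 = 52
Prime divisors of 52: [2, 13]
g is a primitive root iff g^(52/q) ≢ 1 (mod 53) for each prime divisor q
Testing small values:
  g = 2: 2^26 ≡ 52, 2^4 ≡ 16 (mod 53) → none is 1, primitive root!
The smallest primitive root is 2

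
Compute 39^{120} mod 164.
1

Using successive squaring:
Binary expansion of 120: 1111000
Powers of 39 mod 164 (each is the square of the previous):
  39^1 ≡ 39 (mod 164)
  39^2 ≡ 39² = 1521 ≡ 45 (mod 164)
  39^4 ≡ 45² = 2025 ≡ 57 (mod 164)
  39^8 ≡ 57² = 3249 ≡ 133 (mod 164)
  39^16 ≡ 133² = 17689 ≡ 141 (mod 164)
  39^32 ≡ 141² = 19881 ≡ 37 (mod 164)
  39^64 ≡ 37² = 1369 ≡ 57 (mod 164)
120 = 64 + 32 + 16 + 8, so 39^120 = 39^64 × 39^32 × 39^16 × 39^8 ≡ 57 × 37 × 141 × 133 (mod 164)
Multiplying step by step:
  57 × 37 = 2109 ≡ 141 (mod 164)
  141 × 141 = 19881 ≡ 37 (mod 164)
  37 × 133 = 4921 ≡ 1 (mod 164)
Result: 39^120 ≡ 1 (mod 164)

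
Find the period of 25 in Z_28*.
Powers of 25 mod 28: 25^1≡25, 25^2≡9, 25^3≡1. Order = 3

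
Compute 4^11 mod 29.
Using repeated squaring. 11 = 8 + 2 + 1 (binary 1011). Repeated squaring mod 29: 4^1 ≡ 4; 4^2 ≡ 4² = 16 ≡ 16; 4^4 ≡ 16² = 256 ≡ 24; 4^8 ≡ 24² = 576 ≡ 25. Multiply: 4^11 = 4^8 × 4^2 × 4^1 ≡ 25 × 16 × 4 (mod 29): 25 × 16 = 400 ≡ 23; 23 × 4 = 92 ≡ 5. So 4^11 ≡ 5 (mod 29).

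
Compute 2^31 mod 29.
Using Fermat: 2^{28} ≡ 1 (mod 29). 31 ≡ 3 (mod 28). So 2^{31} ≡ 2^{3} ≡ 8 (mod 29)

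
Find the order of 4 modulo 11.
Powers of 4 mod 11: 4^1≡4, 4^2≡5, 4^3≡9, 4^4≡3, 4^5≡1. Order = 5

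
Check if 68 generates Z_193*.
p - 1 = 192 has prime divisors 2, 3. Check 68^(192/q) mod 193 for each: 68^(192/2) = 68^96 ≡ 192, 68^(192/3) = 68^64 ≡ 1 (mod 193). Since 68^64 ≡ 1 (mod 193), the order of 68 divides 64 (in fact the order is 64) ≠ 192, so it is not a primitive root.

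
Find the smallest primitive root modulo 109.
6

A primitive root g modulo p has order p-1 = 108
Prime divisors of 108: [2, 3]
g is a primitive root iff g^(108/q) ≢ 1 (mod 109) for each prime divisor q
Testing small values:
  g = 2: 2^54 ≡ 108, 2^36 ≡ 1 (mod 109) → 2^36 ≡ 1, not primitive root
  g = 3: 3^54 ≡ 1, 3^36 ≡ 63 (mod 109) → 3^54 ≡ 1, not primitive root
  g = 4: 4^54 ≡ 1, 4^36 ≡ 1 (mod 109) → 4^54 ≡ 1, not primitive root
  g = 5: 5^54 ≡ 1, 5^36 ≡ 63 (mod 109) → 5^54 ≡ 1, not primitive root
  g = 6: 6^54 ≡ 108, 6^36 ≡ 63 (mod 109) → none is 1, primitive root!
The smallest primitive root is 6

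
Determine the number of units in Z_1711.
1624

Prime factorization: 1711 = 29 × 59
Using the formula φ(n) = n × Π(1 - 1/p) for each prime factor p:
φ(1711) = 1711 × (1 - 1/29) × (1 - 1/59)
φ(1711) = 1624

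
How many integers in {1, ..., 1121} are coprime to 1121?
1044

Prime factorization: 1121 = 19 × 59
Using the formula φ(n) = n × Π(1 - 1/p) for each prime factor p:
φ(1121) = 1121 × (1 - 1/19) × (1 - 1/59)
φ(1121) = 1044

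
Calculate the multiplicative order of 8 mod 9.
Powers of 8 mod 9: 8^1≡8, 8^2≡1. Order = 2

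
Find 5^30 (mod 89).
Using repeated squaring. 30 = 16 + 8 + 4 + 2 (binary 11110). Repeated squaring mod 89: 5^1 ≡ 5; 5^2 ≡ 5² = 25 ≡ 25; 5^4 ≡ 25² = 625 ≡ 2; 5^8 ≡ 2² = 4 ≡ 4; 5^16 ≡ 4² = 16 ≡ 16. Multiply: 5^30 = 5^16 × 5^8 × 5^4 × 5^2 ≡ 16 × 4 × 2 × 25 (mod 89): 16 × 4 = 64 ≡ 64; 64 × 2 = 128 ≡ 39; 39 × 25 = 975 ≡ 85. So 5^30 ≡ 85 (mod 89).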